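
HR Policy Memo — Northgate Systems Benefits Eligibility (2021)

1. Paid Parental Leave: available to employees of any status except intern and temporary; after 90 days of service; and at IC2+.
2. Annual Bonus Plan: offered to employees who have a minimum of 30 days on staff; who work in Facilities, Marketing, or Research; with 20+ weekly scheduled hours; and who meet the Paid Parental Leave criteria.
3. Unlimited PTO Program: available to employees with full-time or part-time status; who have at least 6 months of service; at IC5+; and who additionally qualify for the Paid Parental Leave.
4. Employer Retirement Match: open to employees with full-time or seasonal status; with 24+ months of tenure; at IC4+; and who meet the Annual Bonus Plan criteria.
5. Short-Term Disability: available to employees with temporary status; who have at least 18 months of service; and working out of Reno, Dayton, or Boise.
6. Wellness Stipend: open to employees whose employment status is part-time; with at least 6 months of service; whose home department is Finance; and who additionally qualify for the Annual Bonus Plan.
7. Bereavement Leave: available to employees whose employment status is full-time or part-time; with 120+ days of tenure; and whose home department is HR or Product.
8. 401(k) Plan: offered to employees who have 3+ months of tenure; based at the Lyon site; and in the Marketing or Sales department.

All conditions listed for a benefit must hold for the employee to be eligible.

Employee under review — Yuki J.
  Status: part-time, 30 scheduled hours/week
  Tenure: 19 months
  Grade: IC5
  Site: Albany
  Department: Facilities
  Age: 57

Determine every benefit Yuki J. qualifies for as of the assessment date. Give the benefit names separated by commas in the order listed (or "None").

Paid Parental Leave — status part-time ✓ (not excluded); service 19 months ≥ 90 days ✓; grade IC5 ≥ IC2 ✓ → eligible.
Annual Bonus Plan — service 19 months ≥ 30 days ✓; dept Facilities ✓; 30 hrs/wk ≥ 20 ✓; eligible for Paid Parental Leave ✓ → eligible.
Unlimited PTO Program — status part-time ✓; service 19 months ≥ 6 months ✓; grade IC5 ≥ IC5 ✓; eligible for Paid Parental Leave ✓ → eligible.
Employer Retirement Match — status part-time ✗ (requires full-time or seasonal) → not eligible.
Short-Term Disability — status part-time ✗ (requires temporary) → not eligible.
Wellness Stipend — status part-time ✓; service 19 months ≥ 6 months ✓; dept Facilities ✗ → not eligible.
Bereavement Leave — status part-time ✓; service 19 months ≥ 120 days ✓; dept Facilities ✗ → not eligible.
401(k) Plan — service 19 months ≥ 3 months ✓; site Albany ✗ (not Lyon) → not eligible.

Paid Parental Leave, Annual Bonus Plan, Unlimited PTO Program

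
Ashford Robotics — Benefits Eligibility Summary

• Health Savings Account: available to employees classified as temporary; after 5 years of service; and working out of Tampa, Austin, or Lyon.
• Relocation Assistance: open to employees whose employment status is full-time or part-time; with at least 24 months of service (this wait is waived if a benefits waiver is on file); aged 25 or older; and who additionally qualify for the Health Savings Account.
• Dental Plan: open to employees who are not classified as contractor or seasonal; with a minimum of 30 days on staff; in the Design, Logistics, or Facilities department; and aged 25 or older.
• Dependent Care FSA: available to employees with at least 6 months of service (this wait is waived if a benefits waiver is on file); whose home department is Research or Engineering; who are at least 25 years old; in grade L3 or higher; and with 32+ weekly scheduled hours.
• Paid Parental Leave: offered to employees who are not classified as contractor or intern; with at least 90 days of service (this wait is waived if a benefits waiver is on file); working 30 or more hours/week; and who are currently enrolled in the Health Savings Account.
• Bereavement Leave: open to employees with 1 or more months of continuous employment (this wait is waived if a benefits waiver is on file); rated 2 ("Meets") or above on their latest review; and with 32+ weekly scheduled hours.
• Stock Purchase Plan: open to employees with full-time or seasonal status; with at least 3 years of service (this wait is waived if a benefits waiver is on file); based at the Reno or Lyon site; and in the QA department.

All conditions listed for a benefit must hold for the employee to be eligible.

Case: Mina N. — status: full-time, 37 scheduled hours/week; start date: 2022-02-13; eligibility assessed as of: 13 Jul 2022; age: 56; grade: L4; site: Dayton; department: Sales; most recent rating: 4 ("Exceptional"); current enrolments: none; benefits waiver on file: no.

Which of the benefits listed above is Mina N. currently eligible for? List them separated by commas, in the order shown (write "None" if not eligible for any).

Bereavement Leave

Service from 2022-02-13 to 13 Jul 2022: 150 days.
Health Savings Account — status full-time ✗ (requires temporary) → not eligible.
Relocation Assistance — status full-time ✓; no waiver, service 150 days < 24 months (≈720 days) ✗ → not eligible.
Dental Plan — status full-time ✓ (not excluded); service 150 days ≥ 30 days ✓; dept Sales ✗ → not eligible.
Dependent Care FSA — no waiver, service 150 days < 6 months (≈180 days) ✗ → not eligible.
Paid Parental Leave — status full-time ✓ (not excluded); no waiver, service 150 days ≥ 90 days ✓; 37 hrs/wk ≥ 30 ✓; not enrolled in Health Savings Account ✗ → not eligible.
Bereavement Leave — no waiver, service 150 days ≥ 1 month (≈30 days) ✓; rating 4 ≥ 2 ✓; 37 hrs/wk ≥ 32 ✓ → eligible.
Stock Purchase Plan — status full-time ✓; no waiver, service 150 days < 3 years (≈1095 days) ✗ → not eligible.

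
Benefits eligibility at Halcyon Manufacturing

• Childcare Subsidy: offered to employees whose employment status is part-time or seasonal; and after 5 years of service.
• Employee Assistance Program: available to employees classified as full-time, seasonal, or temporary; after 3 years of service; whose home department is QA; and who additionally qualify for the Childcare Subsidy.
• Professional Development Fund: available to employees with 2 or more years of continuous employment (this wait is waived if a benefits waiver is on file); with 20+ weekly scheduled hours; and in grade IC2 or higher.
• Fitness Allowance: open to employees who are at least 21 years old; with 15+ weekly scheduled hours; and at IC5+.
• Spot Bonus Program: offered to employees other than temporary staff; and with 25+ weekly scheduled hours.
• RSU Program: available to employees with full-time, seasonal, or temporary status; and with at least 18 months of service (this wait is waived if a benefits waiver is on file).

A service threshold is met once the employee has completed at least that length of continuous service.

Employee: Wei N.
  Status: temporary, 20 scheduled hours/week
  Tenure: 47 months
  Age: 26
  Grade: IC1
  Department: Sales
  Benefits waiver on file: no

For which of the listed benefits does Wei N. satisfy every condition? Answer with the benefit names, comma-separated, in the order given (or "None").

Childcare Subsidy — status temporary ✗ (requires part-time or seasonal) → not eligible.
Employee Assistance Program — status temporary ✓; service 47 months ≥ 3 years (≈1095 days) ✓; dept Sales ✗ → not eligible.
Professional Development Fund — no waiver, service 47 months ≥ 2 years (≈730 days) ✓; 20 hrs/wk ≥ 20 ✓; grade IC1 < IC2 ✗ → not eligible.
Fitness Allowance — age 26 ≥ 21 ✓; 20 hrs/wk ≥ 15 ✓; grade IC1 < IC5 ✗ → not eligible.
Spot Bonus Program — status temporary ✗ (excluded) → not eligible.
RSU Program — status temporary ✓; no waiver, service 47 months ≥ 18 months ✓ → eligible.

RSU Program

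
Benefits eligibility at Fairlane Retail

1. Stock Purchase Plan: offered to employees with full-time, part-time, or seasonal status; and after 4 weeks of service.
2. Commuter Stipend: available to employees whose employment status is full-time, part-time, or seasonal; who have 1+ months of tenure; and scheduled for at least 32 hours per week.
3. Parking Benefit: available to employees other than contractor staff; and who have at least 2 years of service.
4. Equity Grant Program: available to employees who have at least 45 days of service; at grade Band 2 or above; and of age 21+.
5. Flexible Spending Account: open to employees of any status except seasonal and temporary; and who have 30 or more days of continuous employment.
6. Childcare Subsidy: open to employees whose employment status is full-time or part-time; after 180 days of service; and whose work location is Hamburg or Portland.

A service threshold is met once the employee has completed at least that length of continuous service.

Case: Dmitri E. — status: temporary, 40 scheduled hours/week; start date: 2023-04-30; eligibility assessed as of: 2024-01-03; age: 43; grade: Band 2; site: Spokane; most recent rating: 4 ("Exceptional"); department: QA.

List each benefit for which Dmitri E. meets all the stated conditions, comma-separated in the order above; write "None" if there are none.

Service from 2023-04-30 to 2024-01-03: 248 days.
Stock Purchase Plan — status temporary ✗ (requires full-time, part-time, or seasonal) → not eligible.
Commuter Stipend — status temporary ✗ (requires full-time, part-time, or seasonal) → not eligible.
Parking Benefit — status temporary ✓ (not excluded); service 248 days < 2 years (≈730 days) ✗ → not eligible.
Equity Grant Program — service 248 days ≥ 45 days ✓; grade Band 2 ≥ Band 2 ✓; age 43 ≥ 21 ✓ → eligible.
Flexible Spending Account — status temporary ✗ (excluded) → not eligible.
Childcare Subsidy — status temporary ✗ (requires full-time or part-time) → not eligible.

Equity Grant Program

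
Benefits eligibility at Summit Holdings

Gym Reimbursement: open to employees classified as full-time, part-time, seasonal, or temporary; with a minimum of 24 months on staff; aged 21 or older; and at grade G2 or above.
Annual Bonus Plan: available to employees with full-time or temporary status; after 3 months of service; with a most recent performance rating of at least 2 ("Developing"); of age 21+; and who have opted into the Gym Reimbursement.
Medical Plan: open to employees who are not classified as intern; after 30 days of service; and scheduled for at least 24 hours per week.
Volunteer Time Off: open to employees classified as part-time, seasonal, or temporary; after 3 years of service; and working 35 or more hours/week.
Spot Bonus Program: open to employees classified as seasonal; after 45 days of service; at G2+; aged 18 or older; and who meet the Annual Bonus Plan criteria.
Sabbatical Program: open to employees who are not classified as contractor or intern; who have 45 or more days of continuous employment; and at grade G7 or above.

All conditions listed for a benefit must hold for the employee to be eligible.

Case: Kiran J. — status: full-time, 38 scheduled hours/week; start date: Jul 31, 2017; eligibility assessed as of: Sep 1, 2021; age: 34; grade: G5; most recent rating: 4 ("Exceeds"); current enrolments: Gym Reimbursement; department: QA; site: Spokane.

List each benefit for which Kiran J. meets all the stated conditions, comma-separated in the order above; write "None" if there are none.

Service from Jul 31, 2017 to Sep 1, 2021: 1493 days.
Gym Reimbursement — status full-time ✓; service 1493 days ≥ 24 months (≈720 days) ✓; age 34 ≥ 21 ✓; grade G5 ≥ G2 ✓ → eligible.
Annual Bonus Plan — status full-time ✓; service 1493 days ≥ 3 months (≈90 days) ✓; rating 4 ≥ 2 ✓; age 34 ≥ 21 ✓; enrolled in Gym Reimbursement ✓ → eligible.
Medical Plan — status full-time ✓ (not excluded); service 1493 days ≥ 30 days ✓; 38 hrs/wk ≥ 24 ✓ → eligible.
Volunteer Time Off — status full-time ✗ (requires part-time, seasonal, or temporary) → not eligible.
Spot Bonus Program — status full-time ✗ (requires seasonal) → not eligible.
Sabbatical Program — status full-time ✓ (not excluded); service 1493 days ≥ 45 days ✓; grade G5 < G7 ✗ → not eligible.

Gym Reimbursement, Annual Bonus Plan, Medical Plan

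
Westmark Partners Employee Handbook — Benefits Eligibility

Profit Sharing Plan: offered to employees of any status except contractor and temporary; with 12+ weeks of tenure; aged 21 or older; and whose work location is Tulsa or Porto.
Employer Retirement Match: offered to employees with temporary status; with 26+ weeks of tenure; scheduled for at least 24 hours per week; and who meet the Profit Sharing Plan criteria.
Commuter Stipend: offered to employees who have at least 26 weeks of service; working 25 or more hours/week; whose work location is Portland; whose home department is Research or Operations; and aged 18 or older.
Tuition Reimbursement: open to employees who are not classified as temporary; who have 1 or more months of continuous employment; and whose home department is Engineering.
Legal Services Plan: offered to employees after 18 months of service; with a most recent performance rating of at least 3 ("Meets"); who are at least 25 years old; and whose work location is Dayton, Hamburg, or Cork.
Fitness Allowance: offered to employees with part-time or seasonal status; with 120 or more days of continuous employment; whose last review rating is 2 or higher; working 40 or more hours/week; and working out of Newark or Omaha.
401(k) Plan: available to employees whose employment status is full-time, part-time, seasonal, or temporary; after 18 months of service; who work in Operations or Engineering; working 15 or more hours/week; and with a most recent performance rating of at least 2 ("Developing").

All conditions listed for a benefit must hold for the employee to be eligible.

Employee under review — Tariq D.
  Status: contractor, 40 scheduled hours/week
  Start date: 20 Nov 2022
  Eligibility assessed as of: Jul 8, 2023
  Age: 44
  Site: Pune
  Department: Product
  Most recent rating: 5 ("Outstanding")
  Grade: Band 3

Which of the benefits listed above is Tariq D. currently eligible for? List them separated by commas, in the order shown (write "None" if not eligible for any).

Service from 20 Nov 2022 to Jul 8, 2023: 230 days.
Profit Sharing Plan — status contractor ✗ (excluded) → not eligible.
Employer Retirement Match — status contractor ✗ (requires temporary) → not eligible.
Commuter Stipend — service 230 days ≥ 26 weeks (≈182 days) ✓; 40 hrs/wk ≥ 25 ✓; site Pune ✗ (not Portland) → not eligible.
Tuition Reimbursement — status contractor ✓ (not excluded); service 230 days ≥ 1 month (≈30 days) ✓; dept Product ✗ → not eligible.
Legal Services Plan — service 230 days < 18 months (≈540 days) ✗ → not eligible.
Fitness Allowance — status contractor ✗ (requires part-time or seasonal) → not eligible.
401(k) Plan — status contractor ✗ (requires full-time, part-time, seasonal, or temporary) → not eligible.

None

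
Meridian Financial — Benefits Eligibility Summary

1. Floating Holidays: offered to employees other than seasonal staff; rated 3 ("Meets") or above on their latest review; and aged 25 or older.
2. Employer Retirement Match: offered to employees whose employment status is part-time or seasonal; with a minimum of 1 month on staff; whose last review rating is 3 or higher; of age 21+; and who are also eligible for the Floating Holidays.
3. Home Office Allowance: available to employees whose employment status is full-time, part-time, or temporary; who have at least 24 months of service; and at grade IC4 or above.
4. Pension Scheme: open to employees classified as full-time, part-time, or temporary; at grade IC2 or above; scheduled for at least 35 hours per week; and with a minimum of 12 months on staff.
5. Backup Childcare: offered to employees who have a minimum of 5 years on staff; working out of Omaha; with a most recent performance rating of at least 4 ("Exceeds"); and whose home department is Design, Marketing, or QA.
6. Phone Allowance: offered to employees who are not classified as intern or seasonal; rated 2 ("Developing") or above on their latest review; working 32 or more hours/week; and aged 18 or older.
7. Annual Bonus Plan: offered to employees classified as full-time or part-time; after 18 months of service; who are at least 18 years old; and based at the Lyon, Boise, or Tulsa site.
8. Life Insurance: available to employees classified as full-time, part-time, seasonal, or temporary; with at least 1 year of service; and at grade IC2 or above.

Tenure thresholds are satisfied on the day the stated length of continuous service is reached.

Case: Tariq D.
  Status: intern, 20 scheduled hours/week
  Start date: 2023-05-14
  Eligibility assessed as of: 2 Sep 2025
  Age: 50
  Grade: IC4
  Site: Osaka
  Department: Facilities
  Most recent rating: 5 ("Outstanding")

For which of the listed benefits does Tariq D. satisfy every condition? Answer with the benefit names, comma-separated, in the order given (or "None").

Service from 2023-05-14 to 2 Sep 2025: 842 days.
Floating Holidays — status intern ✓ (not excluded); rating 5 ≥ 3 ✓; age 50 ≥ 25 ✓ → eligible.
Employer Retirement Match — status intern ✗ (requires part-time or seasonal) → not eligible.
Home Office Allowance — status intern ✗ (requires full-time, part-time, or temporary) → not eligible.
Pension Scheme — status intern ✗ (requires full-time, part-time, or temporary) → not eligible.
Backup Childcare — service 842 days < 5 years (≈1825 days) ✗ → not eligible.
Phone Allowance — status intern ✗ (excluded) → not eligible.
Annual Bonus Plan — status intern ✗ (requires full-time or part-time) → not eligible.
Life Insurance — status intern ✗ (requires full-time, part-time, seasonal, or temporary) → not eligible.

Floating Holidays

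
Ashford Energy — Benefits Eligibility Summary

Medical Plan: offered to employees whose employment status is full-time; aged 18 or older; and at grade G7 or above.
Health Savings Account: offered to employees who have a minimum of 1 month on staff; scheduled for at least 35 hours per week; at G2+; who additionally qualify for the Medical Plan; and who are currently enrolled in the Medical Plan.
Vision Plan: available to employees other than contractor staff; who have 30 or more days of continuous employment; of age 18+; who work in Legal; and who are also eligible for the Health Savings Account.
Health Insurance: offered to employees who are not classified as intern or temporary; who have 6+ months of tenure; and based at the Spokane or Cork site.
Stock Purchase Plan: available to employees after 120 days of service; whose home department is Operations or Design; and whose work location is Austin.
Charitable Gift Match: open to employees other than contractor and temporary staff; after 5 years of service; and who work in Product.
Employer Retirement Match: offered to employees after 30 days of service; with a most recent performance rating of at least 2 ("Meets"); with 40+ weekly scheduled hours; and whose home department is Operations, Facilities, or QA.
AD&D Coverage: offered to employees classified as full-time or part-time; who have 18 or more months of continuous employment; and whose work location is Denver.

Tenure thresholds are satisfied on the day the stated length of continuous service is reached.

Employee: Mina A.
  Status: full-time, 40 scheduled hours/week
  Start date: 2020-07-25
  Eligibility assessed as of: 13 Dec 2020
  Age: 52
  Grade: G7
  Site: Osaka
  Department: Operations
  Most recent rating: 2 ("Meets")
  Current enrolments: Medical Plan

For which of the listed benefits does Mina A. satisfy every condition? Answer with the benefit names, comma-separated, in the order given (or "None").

Medical Plan, Health Savings Account, Employer Retirement Match

Service from 2020-07-25 to 13 Dec 2020: 141 days.
Medical Plan — status full-time ✓; age 52 ≥ 18 ✓; grade G7 ≥ G7 ✓ → eligible.
Health Savings Account — service 141 days ≥ 1 month (≈30 days) ✓; 40 hrs/wk ≥ 35 ✓; grade G7 ≥ G2 ✓; eligible for Medical Plan ✓; enrolled in Medical Plan ✓ → eligible.
Vision Plan — status full-time ✓ (not excluded); service 141 days ≥ 30 days ✓; age 52 ≥ 18 ✓; dept Operations ✗ → not eligible.
Health Insurance — status full-time ✓ (not excluded); service 141 days < 6 months (≈180 days) ✗ → not eligible.
Stock Purchase Plan — service 141 days ≥ 120 days ✓; dept Operations ✓; site Osaka ✗ (not Austin) → not eligible.
Charitable Gift Match — status full-time ✓ (not excluded); service 141 days < 5 years (≈1825 days) ✗ → not eligible.
Employer Retirement Match — service 141 days ≥ 30 days ✓; rating 2 ≥ 2 ✓; 40 hrs/wk ≥ 40 ✓; dept Operations ✓ → eligible.
AD&D Coverage — status full-time ✓; service 141 days < 18 months (≈540 days) ✗ → not eligible.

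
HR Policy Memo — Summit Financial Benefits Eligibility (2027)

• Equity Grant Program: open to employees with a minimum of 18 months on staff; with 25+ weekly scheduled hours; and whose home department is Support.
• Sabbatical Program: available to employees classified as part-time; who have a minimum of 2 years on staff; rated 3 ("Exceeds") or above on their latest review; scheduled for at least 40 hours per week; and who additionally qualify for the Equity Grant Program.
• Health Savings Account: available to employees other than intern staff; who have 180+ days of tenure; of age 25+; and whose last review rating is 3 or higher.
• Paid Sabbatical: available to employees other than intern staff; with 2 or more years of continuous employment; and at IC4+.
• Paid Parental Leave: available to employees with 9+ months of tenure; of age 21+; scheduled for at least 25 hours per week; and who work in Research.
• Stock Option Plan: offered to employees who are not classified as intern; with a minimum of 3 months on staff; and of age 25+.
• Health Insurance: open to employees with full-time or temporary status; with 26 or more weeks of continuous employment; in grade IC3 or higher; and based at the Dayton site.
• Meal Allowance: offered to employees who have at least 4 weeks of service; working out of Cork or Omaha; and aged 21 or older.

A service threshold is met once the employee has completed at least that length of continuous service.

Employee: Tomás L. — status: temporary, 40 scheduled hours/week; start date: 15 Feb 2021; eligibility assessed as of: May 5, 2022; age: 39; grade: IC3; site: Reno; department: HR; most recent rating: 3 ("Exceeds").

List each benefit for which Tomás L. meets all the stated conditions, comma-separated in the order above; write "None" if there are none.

Service from 15 Feb 2021 to May 5, 2022: 444 days.
Equity Grant Program — service 444 days < 18 months (≈540 days) ✗ → not eligible.
Sabbatical Program — status temporary ✗ (requires part-time) → not eligible.
Health Savings Account — status temporary ✓ (not excluded); service 444 days ≥ 180 days ✓; age 39 ≥ 25 ✓; rating 3 ≥ 3 ✓ → eligible.
Paid Sabbatical — status temporary ✓ (not excluded); service 444 days < 2 years (≈730 days) ✗ → not eligible.
Paid Parental Leave — service 444 days ≥ 9 months (≈270 days) ✓; age 39 ≥ 21 ✓; 40 hrs/wk ≥ 25 ✓; dept HR ✗ → not eligible.
Stock Option Plan — status temporary ✓ (not excluded); service 444 days ≥ 3 months (≈90 days) ✓; age 39 ≥ 25 ✓ → eligible.
Health Insurance — status temporary ✓; service 444 days ≥ 26 weeks (≈182 days) ✓; grade IC3 ≥ IC3 ✓; site Reno ✗ (not Dayton) → not eligible.
Meal Allowance — service 444 days ≥ 4 weeks (≈28 days) ✓; site Reno ✗ (not Cork or Omaha) → not eligible.

Health Savings Account, Stock Option Plan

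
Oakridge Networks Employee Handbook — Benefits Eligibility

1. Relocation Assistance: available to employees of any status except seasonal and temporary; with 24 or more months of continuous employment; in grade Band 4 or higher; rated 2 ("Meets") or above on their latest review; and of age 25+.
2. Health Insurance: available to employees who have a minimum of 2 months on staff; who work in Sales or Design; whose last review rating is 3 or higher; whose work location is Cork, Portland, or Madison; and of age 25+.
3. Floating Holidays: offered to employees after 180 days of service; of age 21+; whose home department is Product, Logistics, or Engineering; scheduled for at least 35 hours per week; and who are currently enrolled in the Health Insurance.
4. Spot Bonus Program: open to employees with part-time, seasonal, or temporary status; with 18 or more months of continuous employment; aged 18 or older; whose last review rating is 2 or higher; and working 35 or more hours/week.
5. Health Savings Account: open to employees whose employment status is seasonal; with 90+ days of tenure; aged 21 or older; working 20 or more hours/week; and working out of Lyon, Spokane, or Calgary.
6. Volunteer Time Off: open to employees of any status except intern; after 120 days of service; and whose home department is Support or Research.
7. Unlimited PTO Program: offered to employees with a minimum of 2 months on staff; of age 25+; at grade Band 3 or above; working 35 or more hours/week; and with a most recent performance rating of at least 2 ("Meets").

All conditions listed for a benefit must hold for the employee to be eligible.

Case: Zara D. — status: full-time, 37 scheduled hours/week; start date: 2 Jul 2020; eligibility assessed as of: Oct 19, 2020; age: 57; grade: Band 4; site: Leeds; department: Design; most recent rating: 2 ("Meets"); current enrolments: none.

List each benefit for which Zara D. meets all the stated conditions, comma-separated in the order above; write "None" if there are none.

Unlimited PTO Program

Service from 2 Jul 2020 to Oct 19, 2020: 109 days.
Relocation Assistance — status full-time ✓ (not excluded); service 109 days < 24 months (≈720 days) ✗ → not eligible.
Health Insurance — service 109 days ≥ 2 months (≈60 days) ✓; dept Design ✓; rating 2 < 3 ✗ → not eligible.
Floating Holidays — service 109 days < 180 days ✗ → not eligible.
Spot Bonus Program — status full-time ✗ (requires part-time, seasonal, or temporary) → not eligible.
Health Savings Account — status full-time ✗ (requires seasonal) → not eligible.
Volunteer Time Off — status full-time ✓ (not excluded); service 109 days < 120 days ✗ → not eligible.
Unlimited PTO Program — service 109 days ≥ 2 months (≈60 days) ✓; age 57 ≥ 25 ✓; grade Band 4 ≥ Band 3 ✓; 37 hrs/wk ≥ 35 ✓; rating 2 ≥ 2 ✓ → eligible.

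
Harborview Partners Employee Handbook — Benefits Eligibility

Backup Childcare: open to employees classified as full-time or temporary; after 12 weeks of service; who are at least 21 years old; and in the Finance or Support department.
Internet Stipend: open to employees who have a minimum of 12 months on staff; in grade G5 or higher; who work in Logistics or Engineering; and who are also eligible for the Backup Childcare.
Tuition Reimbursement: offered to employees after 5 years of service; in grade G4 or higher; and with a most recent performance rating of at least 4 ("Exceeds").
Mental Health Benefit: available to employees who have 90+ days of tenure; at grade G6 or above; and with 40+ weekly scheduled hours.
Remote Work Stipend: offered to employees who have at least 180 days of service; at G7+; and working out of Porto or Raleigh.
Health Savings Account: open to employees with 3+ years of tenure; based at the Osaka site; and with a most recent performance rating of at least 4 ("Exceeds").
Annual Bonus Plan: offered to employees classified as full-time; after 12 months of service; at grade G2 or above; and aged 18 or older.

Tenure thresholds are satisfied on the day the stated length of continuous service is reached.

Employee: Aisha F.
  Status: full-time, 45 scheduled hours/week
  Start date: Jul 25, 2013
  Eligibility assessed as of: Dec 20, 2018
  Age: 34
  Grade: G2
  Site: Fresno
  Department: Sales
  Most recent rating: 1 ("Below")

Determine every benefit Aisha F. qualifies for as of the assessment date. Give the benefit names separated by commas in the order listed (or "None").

Annual Bonus Plan

Service from Jul 25, 2013 to Dec 20, 2018: 1974 days.
Backup Childcare — status full-time ✓; service 1974 days ≥ 12 weeks (≈84 days) ✓; age 34 ≥ 21 ✓; dept Sales ✗ → not eligible.
Internet Stipend — service 1974 days ≥ 12 months (≈360 days) ✓; grade G2 < G5 ✗ → not eligible.
Tuition Reimbursement — service 1974 days ≥ 5 years (≈1825 days) ✓; grade G2 < G4 ✗ → not eligible.
Mental Health Benefit — service 1974 days ≥ 90 days ✓; grade G2 < G6 ✗ → not eligible.
Remote Work Stipend — service 1974 days ≥ 180 days ✓; grade G2 < G7 ✗ → not eligible.
Health Savings Account — service 1974 days ≥ 3 years (≈1095 days) ✓; site Fresno ✗ (not Osaka) → not eligible.
Annual Bonus Plan — status full-time ✓; service 1974 days ≥ 12 months (≈360 days) ✓; grade G2 ≥ G2 ✓; age 34 ≥ 18 ✓ → eligible.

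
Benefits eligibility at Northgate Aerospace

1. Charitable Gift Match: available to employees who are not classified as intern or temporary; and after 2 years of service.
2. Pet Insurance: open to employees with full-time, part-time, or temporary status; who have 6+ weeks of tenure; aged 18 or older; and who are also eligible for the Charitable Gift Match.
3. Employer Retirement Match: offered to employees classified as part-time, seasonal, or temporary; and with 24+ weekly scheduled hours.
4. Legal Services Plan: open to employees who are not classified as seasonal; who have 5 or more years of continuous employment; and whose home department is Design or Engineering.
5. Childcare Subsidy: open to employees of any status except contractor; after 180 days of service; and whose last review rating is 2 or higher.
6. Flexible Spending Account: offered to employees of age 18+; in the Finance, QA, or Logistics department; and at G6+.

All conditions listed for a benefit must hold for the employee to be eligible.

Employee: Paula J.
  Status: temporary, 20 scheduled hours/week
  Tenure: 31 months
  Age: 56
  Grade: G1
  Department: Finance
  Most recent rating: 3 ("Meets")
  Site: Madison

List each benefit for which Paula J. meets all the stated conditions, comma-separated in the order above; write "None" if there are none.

Charitable Gift Match — status temporary ✗ (excluded) → not eligible.
Pet Insurance — status temporary ✓; service 31 months ≥ 6 weeks (≈42 days) ✓; age 56 ≥ 18 ✓; not eligible for Charitable Gift Match ✗ → not eligible.
Employer Retirement Match — status temporary ✓; 20 hrs/wk < 24 ✗ → not eligible.
Legal Services Plan — status temporary ✓ (not excluded); service 31 months < 5 years (≈1825 days) ✗ → not eligible.
Childcare Subsidy — status temporary ✓ (not excluded); service 31 months ≥ 180 days ✓; rating 3 ≥ 2 ✓ → eligible.
Flexible Spending Account — age 56 ≥ 18 ✓; dept Finance ✓; grade G1 < G6 ✗ → not eligible.

Childcare Subsidy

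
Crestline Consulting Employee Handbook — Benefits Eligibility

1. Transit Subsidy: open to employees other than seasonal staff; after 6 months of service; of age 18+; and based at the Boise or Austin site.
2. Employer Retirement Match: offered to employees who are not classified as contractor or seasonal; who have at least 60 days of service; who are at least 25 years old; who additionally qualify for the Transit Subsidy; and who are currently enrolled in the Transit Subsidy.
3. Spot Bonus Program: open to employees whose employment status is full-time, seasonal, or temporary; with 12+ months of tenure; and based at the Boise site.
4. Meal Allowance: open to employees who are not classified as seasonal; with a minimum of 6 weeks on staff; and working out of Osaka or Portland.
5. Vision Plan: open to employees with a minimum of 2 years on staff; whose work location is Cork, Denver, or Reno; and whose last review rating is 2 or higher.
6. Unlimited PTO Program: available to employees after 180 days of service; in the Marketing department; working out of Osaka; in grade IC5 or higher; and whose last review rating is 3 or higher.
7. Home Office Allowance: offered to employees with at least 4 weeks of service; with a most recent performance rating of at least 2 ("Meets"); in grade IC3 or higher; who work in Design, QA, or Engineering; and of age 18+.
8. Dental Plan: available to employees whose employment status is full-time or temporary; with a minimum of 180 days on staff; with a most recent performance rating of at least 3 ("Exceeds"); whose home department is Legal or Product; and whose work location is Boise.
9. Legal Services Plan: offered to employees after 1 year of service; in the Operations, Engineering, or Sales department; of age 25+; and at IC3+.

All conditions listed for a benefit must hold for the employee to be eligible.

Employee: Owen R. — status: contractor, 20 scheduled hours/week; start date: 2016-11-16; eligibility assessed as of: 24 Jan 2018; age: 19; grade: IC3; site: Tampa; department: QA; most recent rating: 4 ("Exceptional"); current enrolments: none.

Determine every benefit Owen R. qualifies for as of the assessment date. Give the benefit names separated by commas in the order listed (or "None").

Home Office Allowance

Service from 2016-11-16 to 24 Jan 2018: 434 days.
Transit Subsidy — status contractor ✓ (not excluded); service 434 days ≥ 6 months (≈180 days) ✓; age 19 ≥ 18 ✓; site Tampa ✗ (not Boise or Austin) → not eligible.
Employer Retirement Match — status contractor ✗ (excluded) → not eligible.
Spot Bonus Program — status contractor ✗ (requires full-time, seasonal, or temporary) → not eligible.
Meal Allowance — status contractor ✓ (not excluded); service 434 days ≥ 6 weeks (≈42 days) ✓; site Tampa ✗ (not Osaka or Portland) → not eligible.
Vision Plan — service 434 days < 2 years (≈730 days) ✗ → not eligible.
Unlimited PTO Program — service 434 days ≥ 180 days ✓; dept QA ✗ → not eligible.
Home Office Allowance — service 434 days ≥ 4 weeks (≈28 days) ✓; rating 4 ≥ 2 ✓; grade IC3 ≥ IC3 ✓; dept QA ✓; age 19 ≥ 18 ✓ → eligible.
Dental Plan — status contractor ✗ (requires full-time or temporary) → not eligible.
Legal Services Plan — service 434 days ≥ 1 year (≈365 days) ✓; dept QA ✗ → not eligible.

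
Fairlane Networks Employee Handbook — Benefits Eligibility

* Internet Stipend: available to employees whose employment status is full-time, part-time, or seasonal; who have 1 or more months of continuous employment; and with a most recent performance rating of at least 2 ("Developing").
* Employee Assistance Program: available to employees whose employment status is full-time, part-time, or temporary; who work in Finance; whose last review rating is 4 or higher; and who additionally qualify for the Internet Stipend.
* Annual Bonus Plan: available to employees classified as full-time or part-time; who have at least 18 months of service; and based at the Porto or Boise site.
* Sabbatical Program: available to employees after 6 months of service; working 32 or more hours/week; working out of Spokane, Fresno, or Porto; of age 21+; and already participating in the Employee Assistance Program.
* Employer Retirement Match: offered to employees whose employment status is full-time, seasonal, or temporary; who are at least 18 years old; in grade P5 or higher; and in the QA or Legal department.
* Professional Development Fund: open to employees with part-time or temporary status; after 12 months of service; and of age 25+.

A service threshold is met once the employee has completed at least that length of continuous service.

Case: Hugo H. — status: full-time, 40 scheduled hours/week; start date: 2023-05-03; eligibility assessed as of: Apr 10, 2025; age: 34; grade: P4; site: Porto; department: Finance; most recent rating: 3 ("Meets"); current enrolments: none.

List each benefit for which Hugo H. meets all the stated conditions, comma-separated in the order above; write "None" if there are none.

Service from 2023-05-03 to Apr 10, 2025: 708 days.
Internet Stipend — status full-time ✓; service 708 days ≥ 1 month (≈30 days) ✓; rating 3 ≥ 2 ✓ → eligible.
Employee Assistance Program — status full-time ✓; dept Finance ✓; rating 3 < 4 ✗ → not eligible.
Annual Bonus Plan — status full-time ✓; service 708 days ≥ 18 months (≈540 days) ✓; site Porto ✓ → eligible.
Sabbatical Program — service 708 days ≥ 6 months (≈180 days) ✓; 40 hrs/wk ≥ 32 ✓; site Porto ✓; age 34 ≥ 21 ✓; not enrolled in Employee Assistance Program ✗ → not eligible.
Employer Retirement Match — status full-time ✓; age 34 ≥ 18 ✓; grade P4 < P5 ✗ → not eligible.
Professional Development Fund — status full-time ✗ (requires part-time or temporary) → not eligible.

Internet Stipend, Annual Bonus Plan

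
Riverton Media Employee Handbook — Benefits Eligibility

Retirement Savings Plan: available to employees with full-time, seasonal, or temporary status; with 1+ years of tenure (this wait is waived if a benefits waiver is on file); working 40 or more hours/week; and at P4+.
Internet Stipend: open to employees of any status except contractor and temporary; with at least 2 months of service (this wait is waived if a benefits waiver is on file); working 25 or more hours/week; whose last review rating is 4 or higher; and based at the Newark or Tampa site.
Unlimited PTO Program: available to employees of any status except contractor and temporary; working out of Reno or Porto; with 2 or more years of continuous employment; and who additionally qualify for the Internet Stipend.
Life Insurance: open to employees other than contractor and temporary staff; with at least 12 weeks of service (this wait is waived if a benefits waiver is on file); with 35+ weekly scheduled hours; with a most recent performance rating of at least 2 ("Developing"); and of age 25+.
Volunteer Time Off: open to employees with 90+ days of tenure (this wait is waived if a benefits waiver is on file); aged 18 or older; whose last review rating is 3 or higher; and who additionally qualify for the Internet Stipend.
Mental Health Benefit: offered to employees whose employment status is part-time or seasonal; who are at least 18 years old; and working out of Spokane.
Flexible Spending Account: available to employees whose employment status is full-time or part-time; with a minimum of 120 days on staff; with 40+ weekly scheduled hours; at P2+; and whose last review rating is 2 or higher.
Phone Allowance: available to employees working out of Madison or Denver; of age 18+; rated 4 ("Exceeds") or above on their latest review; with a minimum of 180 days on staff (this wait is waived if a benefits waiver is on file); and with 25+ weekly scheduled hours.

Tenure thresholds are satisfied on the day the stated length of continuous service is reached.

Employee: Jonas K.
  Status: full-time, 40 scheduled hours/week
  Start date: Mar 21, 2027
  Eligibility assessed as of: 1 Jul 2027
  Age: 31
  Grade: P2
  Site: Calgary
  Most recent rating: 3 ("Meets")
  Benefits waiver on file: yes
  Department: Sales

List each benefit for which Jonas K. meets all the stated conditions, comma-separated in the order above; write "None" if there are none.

Service from Mar 21, 2027 to 1 Jul 2027: 102 days.
Retirement Savings Plan — status full-time ✓; benefits waiver on file ✓; 40 hrs/wk ≥ 40 ✓; grade P2 < P4 ✗ → not eligible.
Internet Stipend — status full-time ✓ (not excluded); benefits waiver on file ✓; 40 hrs/wk ≥ 25 ✓; rating 3 < 4 ✗ → not eligible.
Unlimited PTO Program — status full-time ✓ (not excluded); site Calgary ✗ (not Reno or Porto) → not eligible.
Life Insurance — status full-time ✓ (not excluded); benefits waiver on file ✓; 40 hrs/wk ≥ 35 ✓; rating 3 ≥ 2 ✓; age 31 ≥ 25 ✓ → eligible.
Volunteer Time Off — benefits waiver on file ✓; age 31 ≥ 18 ✓; rating 3 ≥ 3 ✓; not eligible for Internet Stipend ✗ → not eligible.
Mental Health Benefit — status full-time ✗ (requires part-time or seasonal) → not eligible.
Flexible Spending Account — status full-time ✓; service 102 days < 120 days ✗ → not eligible.
Phone Allowance — site Calgary ✗ (not Madison or Denver) → not eligible.

Life Insurance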